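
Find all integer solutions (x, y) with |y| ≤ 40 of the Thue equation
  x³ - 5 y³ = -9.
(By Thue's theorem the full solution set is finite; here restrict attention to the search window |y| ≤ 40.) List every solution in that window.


The equation is x³ - 5y³ = -9. For fixed y, x³ = 5·y³ − 9, so a solution requires the RHS to be a perfect cube.
Strategy: iterate y from -40 to 40, compute RHS = 5·y³ − 9, and check whether it is a (positive or negative) perfect cube.
Check small values of y:
  y = 0: RHS = -9 is not a perfect cube.
  y = 1: RHS = -4 is not a perfect cube.
  y = -1: RHS = -14 is not a perfect cube.
  y = 2: RHS = 31 is not a perfect cube.
  y = -2: RHS = -49 is not a perfect cube.
  y = 3: RHS = 126 is not a perfect cube.
  y = -3: RHS = -144 is not a perfect cube.
Continuing the search up to |y| = 40 finds no solutions either.
No (x, y) in the scanned range satisfies the equation.

No integer solutions with |y| ≤ 40.


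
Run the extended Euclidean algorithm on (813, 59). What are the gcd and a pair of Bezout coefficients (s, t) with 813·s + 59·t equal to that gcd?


Euclidean algorithm on (813, 59) — divide until remainder is 0:
  813 = 13 · 59 + 46
  59 = 1 · 46 + 13
  46 = 3 · 13 + 7
  13 = 1 · 7 + 6
  7 = 1 · 6 + 1
  6 = 6 · 1 + 0
gcd(813, 59) = 1.
Track Bezout coefficients alongside the remainders: start with r₀ = 813 = a·1 + b·0 (s = 1, t = 0) and r₁ = 59 = a·0 + b·1 (s = 0, t = 1); each new remainder r_{k+1} = r_{k-1} − q_k·r_k inherits s_{k+1} = s_{k-1} − q_k·s_k, t_{k+1} = t_{k-1} − q_k·t_k, so r_k = a·s_k + b·t_k at every step:
  q = 13: r = 46, s = 1 − 13·0 = 1, t = 0 − 13·1 = -13  (check: 813·1 + 59·(-13) = 46)
  q = 1: r = 13, s = 0 − 1·1 = -1, t = 1 − 1·(-13) = 14  (check: 813·(-1) + 59·14 = 13)
  q = 3: r = 7, s = 1 − 3·(-1) = 4, t = -13 − 3·14 = -55  (check: 813·4 + 59·(-55) = 7)
  q = 1: r = 6, s = -1 − 1·4 = -5, t = 14 − 1·(-55) = 69  (check: 813·(-5) + 59·69 = 6)
  q = 1: r = 1, s = 4 − 1·(-5) = 9, t = -55 − 1·69 = -124  (check: 813·9 + 59·(-124) = 1)
The row with r = 1 (the gcd) gives the Bezout coefficients s = 9, t = -124.
Result: 813 · (9) + 59 · (-124) = 1.

gcd(813, 59) = 1; s = 9, t = -124 (check: 813·9 + 59·(-124) = 1).


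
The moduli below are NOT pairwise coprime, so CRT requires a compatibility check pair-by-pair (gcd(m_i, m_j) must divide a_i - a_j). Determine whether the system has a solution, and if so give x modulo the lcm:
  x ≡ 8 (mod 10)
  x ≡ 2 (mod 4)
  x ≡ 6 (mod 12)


Moduli 10, 4, 12 are not pairwise coprime, so CRT works modulo lcm(m_i) when all pairwise compatibility conditions hold.
Pairwise compatibility: gcd(m_i, m_j) must divide a_i - a_j for every pair.
Merge one congruence at a time:
  Start: x ≡ 8 (mod 10).
  Combine with x ≡ 2 (mod 4): gcd(10, 4) = 2; 2 - 8 = -6, which IS divisible by 2, so compatible.
    Write x = 8 + 10·t and substitute into x ≡ 2 (mod 4): 10·t ≡ 2 − 8 = -6 (mod 4).
    Divide the congruence (and modulus) by g = 2: 5·t ≡ -3 (mod 2).
    Reduce coefficients mod 2: 1·t ≡ 1 (mod 2).
    So t ≡ 1 (mod 2).
    Then x = 8 + 10·1 = 18, valid modulo lcm(10, 4) = 20: x ≡ 18 (mod 20).
  Combine with x ≡ 6 (mod 12): gcd(20, 12) = 4; 6 - 18 = -12, which IS divisible by 4, so compatible.
    Write x = 18 + 20·t and substitute into x ≡ 6 (mod 12): 20·t ≡ 6 − 18 = -12 (mod 12).
    Divide the congruence (and modulus) by g = 4: 5·t ≡ -3 (mod 3).
    Reduce coefficients mod 3: 2·t ≡ 0 (mod 3).
    The inverse of 2 mod 3 is 2 (since 2·2 = 4 = 1·3 + 1), so t ≡ 2·0 = 0 ≡ 0 (mod 3).
    Then x = 18 + 20·0 = 18, valid modulo lcm(20, 12) = 60: x ≡ 18 (mod 60).
Verify: 18 mod 10 = 8, 18 mod 4 = 2, 18 mod 12 = 6.

x ≡ 18 (mod 60).


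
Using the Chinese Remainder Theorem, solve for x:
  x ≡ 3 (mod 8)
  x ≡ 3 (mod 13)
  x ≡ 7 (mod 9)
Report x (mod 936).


Moduli 8, 13, 9 are pairwise coprime; by CRT there is a unique solution modulo M = 8 · 13 · 9 = 936.
Solve pairwise, accumulating the modulus:
  Start with x ≡ 3 (mod 8).
  Combine with x ≡ 3 (mod 13): since gcd(8, 13) = 1, we get a unique residue mod 104.
    Write x = 3 + 8·t and substitute into x ≡ 3 (mod 13): 8·t ≡ 3 − 3 = 0 (mod 13).
    The inverse of 8 mod 13 is 5 (since 8·5 = 40 = 3·13 + 1), so t ≡ 5·0 = 0 ≡ 0 (mod 13).
    Then x = 3 + 8·0 = 3, valid modulo lcm(8, 13) = 104: x ≡ 3 (mod 104).
  Combine with x ≡ 7 (mod 9): since gcd(104, 9) = 1, we get a unique residue mod 936.
    Write x = 3 + 104·t and substitute into x ≡ 7 (mod 9): 104·t ≡ 7 − 3 = 4 (mod 9).
    Reduce coefficients mod 9: 5·t ≡ 4 (mod 9).
    The inverse of 5 mod 9 is 2 (since 5·2 = 10 = 1·9 + 1), so t ≡ 2·4 = 8 ≡ 8 (mod 9).
    Then x = 3 + 104·8 = 835, valid modulo lcm(104, 9) = 936: x ≡ 835 (mod 936).
Verify: 835 mod 8 = 3 ✓, 835 mod 13 = 3 ✓, 835 mod 9 = 7 ✓.

x ≡ 835 (mod 936).


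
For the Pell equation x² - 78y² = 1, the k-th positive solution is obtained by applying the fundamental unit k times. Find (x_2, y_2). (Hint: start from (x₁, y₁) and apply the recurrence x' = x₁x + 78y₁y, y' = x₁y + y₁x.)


Step 1: Find the fundamental solution (x₁, y₁) of x² - 78y² = 1.
  Expand √78 as a continued fraction. a₀ = ⌊√78⌋ = 8; iterate m_{k+1} = d_k·a_k − m_k, d_{k+1} = (78 − m_{k+1}²)/d_k, a_{k+1} = ⌊(a₀ + m_{k+1})/d_{k+1}⌋ (starting m₀ = 0, d₀ = 1), with convergents p_k = a_k·p_{k-1} + p_{k-2}, q_k = a_k·q_{k-1} + q_{k-2} (p₋₁ = 1, q₋₁ = 0):
  k = 0: a₀ = 8; p₀/q₀ = 8/1; p₀² − 78·q₀² = 64 − 78 = -14.
  k = 1: m = 8, d = 14, a = ⌊(8 + 8)/14⌋ = 1; p/q = (1·8 + 1)/(1·1 + 0) = 9/1; p² − 78·q² = 81 − 78 = 3.
  k = 2: m = 6, d = 3, a = ⌊(8 + 6)/3⌋ = 4; p/q = (4·9 + 8)/(4·1 + 1) = 44/5; p² − 78·q² = 1936 − 1950 = -14.
  k = 3: m = 6, d = 14, a = ⌊(8 + 6)/14⌋ = 1; p/q = (1·44 + 9)/(1·5 + 1) = 53/6; p² − 78·q² = 2809 − 2808 = 1.
  The first convergent with p² − 78·q² = 1 gives the fundamental solution (x₁, y₁) = (53, 6).
Step 2: Apply the recurrence (x_{n+1}, y_{n+1}) = (x₁x_n + 78y₁y_n, x₁y_n + y₁x_n) repeatedly.
  From (x_1, y_1) = (53, 6): x_2 = 53·53 + 78·6·6 = 5617; y_2 = 53·6 + 6·53 = 636.
Step 3: Verify x_2² - 78·y_2² = 31550689 - 31550688 = 1 (should be 1). ✓

(x_1, y_1) = (53, 6); (x_2, y_2) = (5617, 636).


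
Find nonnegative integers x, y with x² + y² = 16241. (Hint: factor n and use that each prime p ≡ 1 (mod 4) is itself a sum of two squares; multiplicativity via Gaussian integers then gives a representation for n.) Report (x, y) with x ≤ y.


Step 1: Factor n = 16241 = 109 · 149.
Step 2: Check the mod-4 condition on each prime factor: 109 ≡ 1 (mod 4), exponent 1; 149 ≡ 1 (mod 4), exponent 1.
All primes ≡ 3 (mod 4) appear to even exponent (or don't appear), so by the two-squares theorem n IS expressible as a sum of two squares.
Step 3: Build a representation. Here n = 109 · 149 is a product of primes ≡ 1 (mod 4). Each prime p ≡ 1 (mod 4) is itself a sum of two squares; find a² by testing p − a² for a perfect square:
  109: 109 − 1² = 108, 109 − 2² = 105, 109 − 3² = 100 = 10² ⇒ 109 = 3² + 10².
  149: 149 − 1² = 148, 149 − 2² = 145, 149 − 3² = 140, 149 − 4² = 133, 149 − 5² = 124, 149 − 6² = 113, 149 − 7² = 100 = 10² ⇒ 149 = 7² + 10².
  Combine using the Brahmagupta–Fibonacci identity (a² + b²)(c² + d²) = (ac − bd)² + (ad + bc)² = (ac + bd)² + (ad − bc)²:
  109 · 149 = 16241: from (3² + 10²)(7² + 10²), take (3·7 − 10·10, 3·10 + 10·7) = (21 − 100, 30 + 70) = (-79, 100); dropping signs (only squares matter) gives (79, 100); check 79² + 100² = 6241 + 10000 = 16241 ✓.
Step 4: Order so x ≤ y and verify: 79² + 100² = 6241 + 10000 = 16241 = n. ✓

n = 16241 = 79² + 100² (one valid representation with x ≤ y).


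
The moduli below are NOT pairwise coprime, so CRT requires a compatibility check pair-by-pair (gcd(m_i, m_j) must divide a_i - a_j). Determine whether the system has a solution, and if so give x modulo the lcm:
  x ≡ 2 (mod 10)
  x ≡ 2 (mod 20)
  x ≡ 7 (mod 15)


Moduli 10, 20, 15 are not pairwise coprime, so CRT works modulo lcm(m_i) when all pairwise compatibility conditions hold.
Pairwise compatibility: gcd(m_i, m_j) must divide a_i - a_j for every pair.
Merge one congruence at a time:
  Start: x ≡ 2 (mod 10).
  Combine with x ≡ 2 (mod 20): gcd(10, 20) = 10; 2 - 2 = 0, which IS divisible by 10, so compatible.
    Write x = 2 + 10·t and substitute into x ≡ 2 (mod 20): 10·t ≡ 2 − 2 = 0 (mod 20).
    Divide the congruence (and modulus) by g = 10: 1·t ≡ 0 (mod 2).
    So t ≡ 0 (mod 2).
    Then x = 2 + 10·0 = 2, valid modulo lcm(10, 20) = 20: x ≡ 2 (mod 20).
  Combine with x ≡ 7 (mod 15): gcd(20, 15) = 5; 7 - 2 = 5, which IS divisible by 5, so compatible.
    Write x = 2 + 20·t and substitute into x ≡ 7 (mod 15): 20·t ≡ 7 − 2 = 5 (mod 15).
    Divide the congruence (and modulus) by g = 5: 4·t ≡ 1 (mod 3).
    Reduce coefficients mod 3: 1·t ≡ 1 (mod 3).
    So t ≡ 1 (mod 3).
    Then x = 2 + 20·1 = 22, valid modulo lcm(20, 15) = 60: x ≡ 22 (mod 60).
Verify: 22 mod 10 = 2, 22 mod 20 = 2, 22 mod 15 = 7.

x ≡ 22 (mod 60).


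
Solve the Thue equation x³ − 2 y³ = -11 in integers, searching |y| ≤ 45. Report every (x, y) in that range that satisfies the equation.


The equation is x³ - 2y³ = -11. For fixed y, x³ = 2·y³ − 11, so a solution requires the RHS to be a perfect cube.
Strategy: iterate y from -45 to 45, compute RHS = 2·y³ − 11, and check whether it is a (positive or negative) perfect cube.
Check small values of y:
  y = 0: RHS = -11 is not a perfect cube.
  y = 1: RHS = -9 is not a perfect cube.
  y = -1: RHS = -13 is not a perfect cube.
  y = 2: RHS = 5 is not a perfect cube.
  y = -2: RHS = -27 = (-3)³ ⇒ x = -3 works.
  y = 3: RHS = 43 is not a perfect cube.
  y = -3: RHS = -65 is not a perfect cube.
Continuing the search up to |y| = 45 finds no further solutions beyond those listed.
Collected solutions: (-3, -2).

Solutions (with |y| ≤ 45): (-3, -2).


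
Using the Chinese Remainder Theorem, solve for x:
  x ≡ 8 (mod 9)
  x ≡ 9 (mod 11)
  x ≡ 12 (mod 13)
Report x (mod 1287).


Moduli 9, 11, 13 are pairwise coprime; by CRT there is a unique solution modulo M = 9 · 11 · 13 = 1287.
Solve pairwise, accumulating the modulus:
  Start with x ≡ 8 (mod 9).
  Combine with x ≡ 9 (mod 11): since gcd(9, 11) = 1, we get a unique residue mod 99.
    Write x = 8 + 9·t and substitute into x ≡ 9 (mod 11): 9·t ≡ 9 − 8 = 1 (mod 11).
    The inverse of 9 mod 11 is 5 (since 9·5 = 45 = 4·11 + 1), so t ≡ 5·1 = 5 ≡ 5 (mod 11).
    Then x = 8 + 9·5 = 53, valid modulo lcm(9, 11) = 99: x ≡ 53 (mod 99).
  Combine with x ≡ 12 (mod 13): since gcd(99, 13) = 1, we get a unique residue mod 1287.
    Write x = 53 + 99·t and substitute into x ≡ 12 (mod 13): 99·t ≡ 12 − 53 = -41 (mod 13).
    Reduce coefficients mod 13: 8·t ≡ 11 (mod 13).
    The inverse of 8 mod 13 is 5 (since 8·5 = 40 = 3·13 + 1), so t ≡ 5·11 = 55 ≡ 3 (mod 13).
    Then x = 53 + 99·3 = 350, valid modulo lcm(99, 13) = 1287: x ≡ 350 (mod 1287).
Verify: 350 mod 9 = 8 ✓, 350 mod 11 = 9 ✓, 350 mod 13 = 12 ✓.

x ≡ 350 (mod 1287).


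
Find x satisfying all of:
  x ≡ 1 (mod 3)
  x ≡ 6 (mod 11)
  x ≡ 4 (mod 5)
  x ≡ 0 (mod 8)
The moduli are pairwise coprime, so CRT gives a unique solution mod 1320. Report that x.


Product of moduli M = 3 · 11 · 5 · 8 = 1320.
Merge one congruence at a time:
  Start: x ≡ 1 (mod 3).
  Combine with x ≡ 6 (mod 11); new modulus lcm = 33.
    Write x = 1 + 3·t and substitute into x ≡ 6 (mod 11): 3·t ≡ 6 − 1 = 5 (mod 11).
    The inverse of 3 mod 11 is 4 (since 3·4 = 12 = 1·11 + 1), so t ≡ 4·5 = 20 ≡ 9 (mod 11).
    Then x = 1 + 3·9 = 28, valid modulo lcm(3, 11) = 33: x ≡ 28 (mod 33).
  Combine with x ≡ 4 (mod 5); new modulus lcm = 165.
    Write x = 28 + 33·t and substitute into x ≡ 4 (mod 5): 33·t ≡ 4 − 28 = -24 (mod 5).
    Reduce coefficients mod 5: 3·t ≡ 1 (mod 5).
    The inverse of 3 mod 5 is 2 (since 3·2 = 6 = 1·5 + 1), so t ≡ 2·1 = 2 ≡ 2 (mod 5).
    Then x = 28 + 33·2 = 94, valid modulo lcm(33, 5) = 165: x ≡ 94 (mod 165).
  Combine with x ≡ 0 (mod 8); new modulus lcm = 1320.
    Write x = 94 + 165·t and substitute into x ≡ 0 (mod 8): 165·t ≡ 0 − 94 = -94 (mod 8).
    Reduce coefficients mod 8: 5·t ≡ 2 (mod 8).
    The inverse of 5 mod 8 is 5 (since 5·5 = 25 = 3·8 + 1), so t ≡ 5·2 = 10 ≡ 2 (mod 8).
    Then x = 94 + 165·2 = 424, valid modulo lcm(165, 8) = 1320: x ≡ 424 (mod 1320).
Verify against each original: 424 mod 3 = 1, 424 mod 11 = 6, 424 mod 5 = 4, 424 mod 8 = 0.

x ≡ 424 (mod 1320).


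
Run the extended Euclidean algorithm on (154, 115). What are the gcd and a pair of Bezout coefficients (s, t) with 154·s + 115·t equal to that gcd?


Euclidean algorithm on (154, 115) — divide until remainder is 0:
  154 = 1 · 115 + 39
  115 = 2 · 39 + 37
  39 = 1 · 37 + 2
  37 = 18 · 2 + 1
  2 = 2 · 1 + 0
gcd(154, 115) = 1.
Track Bezout coefficients alongside the remainders: start with r₀ = 154 = a·1 + b·0 (s = 1, t = 0) and r₁ = 115 = a·0 + b·1 (s = 0, t = 1); each new remainder r_{k+1} = r_{k-1} − q_k·r_k inherits s_{k+1} = s_{k-1} − q_k·s_k, t_{k+1} = t_{k-1} − q_k·t_k, so r_k = a·s_k + b·t_k at every step:
  q = 1: r = 39, s = 1 − 1·0 = 1, t = 0 − 1·1 = -1  (check: 154·1 + 115·(-1) = 39)
  q = 2: r = 37, s = 0 − 2·1 = -2, t = 1 − 2·(-1) = 3  (check: 154·(-2) + 115·3 = 37)
  q = 1: r = 2, s = 1 − 1·(-2) = 3, t = -1 − 1·3 = -4  (check: 154·3 + 115·(-4) = 2)
  q = 18: r = 1, s = -2 − 18·3 = -56, t = 3 − 18·(-4) = 75  (check: 154·(-56) + 115·75 = 1)
The row with r = 1 (the gcd) gives the Bezout coefficients s = -56, t = 75.
Result: 154 · (-56) + 115 · (75) = 1.

gcd(154, 115) = 1; s = -56, t = 75 (check: 154·(-56) + 115·75 = 1).


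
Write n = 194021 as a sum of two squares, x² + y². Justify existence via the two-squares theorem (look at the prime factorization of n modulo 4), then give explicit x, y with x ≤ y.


Step 1: Factor n = 194021 = 17 · 101 · 113.
Step 2: Check the mod-4 condition on each prime factor: 17 ≡ 1 (mod 4), exponent 1; 101 ≡ 1 (mod 4), exponent 1; 113 ≡ 1 (mod 4), exponent 1.
All primes ≡ 3 (mod 4) appear to even exponent (or don't appear), so by the two-squares theorem n IS expressible as a sum of two squares.
Step 3: Build a representation. Here n = 17 · 101 · 113 is a product of primes ≡ 1 (mod 4). Each prime p ≡ 1 (mod 4) is itself a sum of two squares; find a² by testing p − a² for a perfect square:
  17: 17 − 1² = 16 = 4² ⇒ 17 = 1² + 4².
  101: 101 − 1² = 100 = 10² ⇒ 101 = 1² + 10².
  113: 113 − 1² = 112, 113 − 2² = 109, 113 − 3² = 104, 113 − 4² = 97, 113 − 5² = 88, 113 − 6² = 77, 113 − 7² = 64 = 8² ⇒ 113 = 7² + 8².
  Combine using the Brahmagupta–Fibonacci identity (a² + b²)(c² + d²) = (ac − bd)² + (ad + bc)² = (ac + bd)² + (ad − bc)²:
  17 · 101 = 1717: from (1² + 4²)(1² + 10²), take (1·1 − 4·10, 1·10 + 4·1) = (1 − 40, 10 + 4) = (-39, 14); dropping signs (only squares matter) gives (39, 14); check 39² + 14² = 1521 + 196 = 1717 ✓.
  1717 · 113 = 194021: from (39² + 14²)(7² + 8²), take (39·7 − 14·8, 39·8 + 14·7) = (273 − 112, 312 + 98) = (161, 410); check 161² + 410² = 25921 + 168100 = 194021 ✓.
Step 4: Order so x ≤ y and verify: 161² + 410² = 25921 + 168100 = 194021 = n. ✓

n = 194021 = 161² + 410² (one valid representation with x ≤ y).


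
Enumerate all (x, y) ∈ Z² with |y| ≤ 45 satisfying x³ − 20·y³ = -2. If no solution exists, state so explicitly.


The equation is x³ - 20y³ = -2. For fixed y, x³ = 20·y³ − 2, so a solution requires the RHS to be a perfect cube.
Strategy: iterate y from -45 to 45, compute RHS = 20·y³ − 2, and check whether it is a (positive or negative) perfect cube.
Check small values of y:
  y = 0: RHS = -2 is not a perfect cube.
  y = 1: RHS = 18 is not a perfect cube.
  y = -1: RHS = -22 is not a perfect cube.
  y = 2: RHS = 158 is not a perfect cube.
  y = -2: RHS = -162 is not a perfect cube.
  y = 3: RHS = 538 is not a perfect cube.
  y = -3: RHS = -542 is not a perfect cube.
Continuing the search up to |y| = 45 finds no solutions either.
No (x, y) in the scanned range satisfies the equation.

No integer solutions with |y| ≤ 45.


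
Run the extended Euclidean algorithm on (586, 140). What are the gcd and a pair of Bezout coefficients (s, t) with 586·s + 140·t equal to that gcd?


Euclidean algorithm on (586, 140) — divide until remainder is 0:
  586 = 4 · 140 + 26
  140 = 5 · 26 + 10
  26 = 2 · 10 + 6
  10 = 1 · 6 + 4
  6 = 1 · 4 + 2
  4 = 2 · 2 + 0
gcd(586, 140) = 2.
Track Bezout coefficients alongside the remainders: start with r₀ = 586 = a·1 + b·0 (s = 1, t = 0) and r₁ = 140 = a·0 + b·1 (s = 0, t = 1); each new remainder r_{k+1} = r_{k-1} − q_k·r_k inherits s_{k+1} = s_{k-1} − q_k·s_k, t_{k+1} = t_{k-1} − q_k·t_k, so r_k = a·s_k + b·t_k at every step:
  q = 4: r = 26, s = 1 − 4·0 = 1, t = 0 − 4·1 = -4  (check: 586·1 + 140·(-4) = 26)
  q = 5: r = 10, s = 0 − 5·1 = -5, t = 1 − 5·(-4) = 21  (check: 586·(-5) + 140·21 = 10)
  q = 2: r = 6, s = 1 − 2·(-5) = 11, t = -4 − 2·21 = -46  (check: 586·11 + 140·(-46) = 6)
  q = 1: r = 4, s = -5 − 1·11 = -16, t = 21 − 1·(-46) = 67  (check: 586·(-16) + 140·67 = 4)
  q = 1: r = 2, s = 11 − 1·(-16) = 27, t = -46 − 1·67 = -113  (check: 586·27 + 140·(-113) = 2)
The row with r = 2 (the gcd) gives the Bezout coefficients s = 27, t = -113.
Result: 586 · (27) + 140 · (-113) = 2.

gcd(586, 140) = 2; s = 27, t = -113 (check: 586·27 + 140·(-113) = 2).


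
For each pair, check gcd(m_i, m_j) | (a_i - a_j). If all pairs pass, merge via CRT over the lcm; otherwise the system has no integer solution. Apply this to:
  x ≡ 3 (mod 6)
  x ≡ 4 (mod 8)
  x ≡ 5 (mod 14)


Moduli 6, 8, 14 are not pairwise coprime, so CRT works modulo lcm(m_i) when all pairwise compatibility conditions hold.
Pairwise compatibility: gcd(m_i, m_j) must divide a_i - a_j for every pair.
Merge one congruence at a time:
  Start: x ≡ 3 (mod 6).
  Combine with x ≡ 4 (mod 8): gcd(6, 8) = 2, and 4 - 3 = 1 is NOT divisible by 2.
    ⇒ system is inconsistent (no integer solution).

No solution (the system is inconsistent).


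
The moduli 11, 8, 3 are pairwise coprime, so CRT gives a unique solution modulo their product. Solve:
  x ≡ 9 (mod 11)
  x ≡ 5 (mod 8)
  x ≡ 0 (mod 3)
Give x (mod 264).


Moduli 11, 8, 3 are pairwise coprime; by CRT there is a unique solution modulo M = 11 · 8 · 3 = 264.
Solve pairwise, accumulating the modulus:
  Start with x ≡ 9 (mod 11).
  Combine with x ≡ 5 (mod 8): since gcd(11, 8) = 1, we get a unique residue mod 88.
    Write x = 9 + 11·t and substitute into x ≡ 5 (mod 8): 11·t ≡ 5 − 9 = -4 (mod 8).
    Reduce coefficients mod 8: 3·t ≡ 4 (mod 8).
    The inverse of 3 mod 8 is 3 (since 3·3 = 9 = 1·8 + 1), so t ≡ 3·4 = 12 ≡ 4 (mod 8).
    Then x = 9 + 11·4 = 53, valid modulo lcm(11, 8) = 88: x ≡ 53 (mod 88).
  Combine with x ≡ 0 (mod 3): since gcd(88, 3) = 1, we get a unique residue mod 264.
    Write x = 53 + 88·t and substitute into x ≡ 0 (mod 3): 88·t ≡ 0 − 53 = -53 (mod 3).
    Reduce coefficients mod 3: 1·t ≡ 1 (mod 3).
    So t ≡ 1 (mod 3).
    Then x = 53 + 88·1 = 141, valid modulo lcm(88, 3) = 264: x ≡ 141 (mod 264).
Verify: 141 mod 11 = 9 ✓, 141 mod 8 = 5 ✓, 141 mod 3 = 0 ✓.

x ≡ 141 (mod 264).


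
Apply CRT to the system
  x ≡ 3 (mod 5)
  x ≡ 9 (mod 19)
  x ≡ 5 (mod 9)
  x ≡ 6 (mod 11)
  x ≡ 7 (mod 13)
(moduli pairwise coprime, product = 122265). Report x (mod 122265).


Product of moduli M = 5 · 19 · 9 · 11 · 13 = 122265.
Merge one congruence at a time:
  Start: x ≡ 3 (mod 5).
  Combine with x ≡ 9 (mod 19); new modulus lcm = 95.
    Write x = 3 + 5·t and substitute into x ≡ 9 (mod 19): 5·t ≡ 9 − 3 = 6 (mod 19).
    The inverse of 5 mod 19 is 4 (since 5·4 = 20 = 1·19 + 1), so t ≡ 4·6 = 24 ≡ 5 (mod 19).
    Then x = 3 + 5·5 = 28, valid modulo lcm(5, 19) = 95: x ≡ 28 (mod 95).
  Combine with x ≡ 5 (mod 9); new modulus lcm = 855.
    Write x = 28 + 95·t and substitute into x ≡ 5 (mod 9): 95·t ≡ 5 − 28 = -23 (mod 9).
    Reduce coefficients mod 9: 5·t ≡ 4 (mod 9).
    The inverse of 5 mod 9 is 2 (since 5·2 = 10 = 1·9 + 1), so t ≡ 2·4 = 8 ≡ 8 (mod 9).
    Then x = 28 + 95·8 = 788, valid modulo lcm(95, 9) = 855: x ≡ 788 (mod 855).
  Combine with x ≡ 6 (mod 11); new modulus lcm = 9405.
    Write x = 788 + 855·t and substitute into x ≡ 6 (mod 11): 855·t ≡ 6 − 788 = -782 (mod 11).
    Reduce coefficients mod 11: 8·t ≡ 10 (mod 11).
    The inverse of 8 mod 11 is 7 (since 8·7 = 56 = 5·11 + 1), so t ≡ 7·10 = 70 ≡ 4 (mod 11).
    Then x = 788 + 855·4 = 4208, valid modulo lcm(855, 11) = 9405: x ≡ 4208 (mod 9405).
  Combine with x ≡ 7 (mod 13); new modulus lcm = 122265.
    Write x = 4208 + 9405·t and substitute into x ≡ 7 (mod 13): 9405·t ≡ 7 − 4208 = -4201 (mod 13).
    Reduce coefficients mod 13: 6·t ≡ 11 (mod 13).
    The inverse of 6 mod 13 is 11 (since 6·11 = 66 = 5·13 + 1), so t ≡ 11·11 = 121 ≡ 4 (mod 13).
    Then x = 4208 + 9405·4 = 41828, valid modulo lcm(9405, 13) = 122265: x ≡ 41828 (mod 122265).
Verify against each original: 41828 mod 5 = 3, 41828 mod 19 = 9, 41828 mod 9 = 5, 41828 mod 11 = 6, 41828 mod 13 = 7.

x ≡ 41828 (mod 122265).


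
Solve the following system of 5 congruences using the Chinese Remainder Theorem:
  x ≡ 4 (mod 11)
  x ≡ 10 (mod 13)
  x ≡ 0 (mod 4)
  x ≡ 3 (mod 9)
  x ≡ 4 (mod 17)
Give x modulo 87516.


Product of moduli M = 11 · 13 · 4 · 9 · 17 = 87516.
Merge one congruence at a time:
  Start: x ≡ 4 (mod 11).
  Combine with x ≡ 10 (mod 13); new modulus lcm = 143.
    Write x = 4 + 11·t and substitute into x ≡ 10 (mod 13): 11·t ≡ 10 − 4 = 6 (mod 13).
    The inverse of 11 mod 13 is 6 (since 11·6 = 66 = 5·13 + 1), so t ≡ 6·6 = 36 ≡ 10 (mod 13).
    Then x = 4 + 11·10 = 114, valid modulo lcm(11, 13) = 143: x ≡ 114 (mod 143).
  Combine with x ≡ 0 (mod 4); new modulus lcm = 572.
    Write x = 114 + 143·t and substitute into x ≡ 0 (mod 4): 143·t ≡ 0 − 114 = -114 (mod 4).
    Reduce coefficients mod 4: 3·t ≡ 2 (mod 4).
    The inverse of 3 mod 4 is 3 (since 3·3 = 9 = 2·4 + 1), so t ≡ 3·2 = 6 ≡ 2 (mod 4).
    Then x = 114 + 143·2 = 400, valid modulo lcm(143, 4) = 572: x ≡ 400 (mod 572).
  Combine with x ≡ 3 (mod 9); new modulus lcm = 5148.
    Write x = 400 + 572·t and substitute into x ≡ 3 (mod 9): 572·t ≡ 3 − 400 = -397 (mod 9).
    Reduce coefficients mod 9: 5·t ≡ 8 (mod 9).
    The inverse of 5 mod 9 is 2 (since 5·2 = 10 = 1·9 + 1), so t ≡ 2·8 = 16 ≡ 7 (mod 9).
    Then x = 400 + 572·7 = 4404, valid modulo lcm(572, 9) = 5148: x ≡ 4404 (mod 5148).
  Combine with x ≡ 4 (mod 17); new modulus lcm = 87516.
    Write x = 4404 + 5148·t and substitute into x ≡ 4 (mod 17): 5148·t ≡ 4 − 4404 = -4400 (mod 17).
    Reduce coefficients mod 17: 14·t ≡ 3 (mod 17).
    The inverse of 14 mod 17 is 11 (since 14·11 = 154 = 9·17 + 1), so t ≡ 11·3 = 33 ≡ 16 (mod 17).
    Then x = 4404 + 5148·16 = 86772, valid modulo lcm(5148, 17) = 87516: x ≡ 86772 (mod 87516).
Verify against each original: 86772 mod 11 = 4, 86772 mod 13 = 10, 86772 mod 4 = 0, 86772 mod 9 = 3, 86772 mod 17 = 4.

x ≡ 86772 (mod 87516).


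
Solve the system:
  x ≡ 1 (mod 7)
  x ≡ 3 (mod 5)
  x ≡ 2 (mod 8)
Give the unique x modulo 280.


Moduli 7, 5, 8 are pairwise coprime; by CRT there is a unique solution modulo M = 7 · 5 · 8 = 280.
Solve pairwise, accumulating the modulus:
  Start with x ≡ 1 (mod 7).
  Combine with x ≡ 3 (mod 5): since gcd(7, 5) = 1, we get a unique residue mod 35.
    Write x = 1 + 7·t and substitute into x ≡ 3 (mod 5): 7·t ≡ 3 − 1 = 2 (mod 5).
    Reduce coefficients mod 5: 2·t ≡ 2 (mod 5).
    The inverse of 2 mod 5 is 3 (since 2·3 = 6 = 1·5 + 1), so t ≡ 3·2 = 6 ≡ 1 (mod 5).
    Then x = 1 + 7·1 = 8, valid modulo lcm(7, 5) = 35: x ≡ 8 (mod 35).
  Combine with x ≡ 2 (mod 8): since gcd(35, 8) = 1, we get a unique residue mod 280.
    Write x = 8 + 35·t and substitute into x ≡ 2 (mod 8): 35·t ≡ 2 − 8 = -6 (mod 8).
    Reduce coefficients mod 8: 3·t ≡ 2 (mod 8).
    The inverse of 3 mod 8 is 3 (since 3·3 = 9 = 1·8 + 1), so t ≡ 3·2 = 6 ≡ 6 (mod 8).
    Then x = 8 + 35·6 = 218, valid modulo lcm(35, 8) = 280: x ≡ 218 (mod 280).
Verify: 218 mod 7 = 1 ✓, 218 mod 5 = 3 ✓, 218 mod 8 = 2 ✓.

x ≡ 218 (mod 280).


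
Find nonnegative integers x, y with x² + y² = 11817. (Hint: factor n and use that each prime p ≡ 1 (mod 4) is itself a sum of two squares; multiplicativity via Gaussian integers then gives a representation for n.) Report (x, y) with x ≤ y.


Step 1: Factor n = 11817 = 3^2 · 13 · 101.
Step 2: Check the mod-4 condition on each prime factor: 3 ≡ 3 (mod 4), exponent 2 (must be even); 13 ≡ 1 (mod 4), exponent 1; 101 ≡ 1 (mod 4), exponent 1.
All primes ≡ 3 (mod 4) appear to even exponent (or don't appear), so by the two-squares theorem n IS expressible as a sum of two squares.
Step 3: Build a representation. Group n = k² · m with k = 3 and m = 13 · 101 = 1313 (a product of primes ≡ 1 (mod 4)); a representation of m scales to one of n via (k·x)² + (k·y)² = k²(x² + y²). Each prime p ≡ 1 (mod 4) is itself a sum of two squares; find a² by testing p − a² for a perfect square:
  13: 13 − 1² = 12, 13 − 2² = 9 = 3² ⇒ 13 = 2² + 3².
  101: 101 − 1² = 100 = 10² ⇒ 101 = 1² + 10².
  Combine using the Brahmagupta–Fibonacci identity (a² + b²)(c² + d²) = (ac − bd)² + (ad + bc)² = (ac + bd)² + (ad − bc)²:
  13 · 101 = 1313: from (2² + 3²)(1² + 10²), take (2·1 − 3·10, 2·10 + 3·1) = (2 − 30, 20 + 3) = (-28, 23); dropping signs (only squares matter) gives (28, 23); check 28² + 23² = 784 + 529 = 1313 ✓.
  Scale by k = 3: (3·28, 3·23) = (84, 69).
Step 4: Order so x ≤ y and verify: 69² + 84² = 4761 + 7056 = 11817 = n. ✓

n = 11817 = 69² + 84² (one valid representation with x ≤ y).


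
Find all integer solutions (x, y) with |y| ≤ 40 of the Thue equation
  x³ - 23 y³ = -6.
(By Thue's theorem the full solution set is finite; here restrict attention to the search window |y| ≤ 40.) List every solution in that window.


The equation is x³ - 23y³ = -6. For fixed y, x³ = 23·y³ − 6, so a solution requires the RHS to be a perfect cube.
Strategy: iterate y from -40 to 40, compute RHS = 23·y³ − 6, and check whether it is a (positive or negative) perfect cube.
Check small values of y:
  y = 0: RHS = -6 is not a perfect cube.
  y = 1: RHS = 17 is not a perfect cube.
  y = -1: RHS = -29 is not a perfect cube.
  y = 2: RHS = 178 is not a perfect cube.
  y = -2: RHS = -190 is not a perfect cube.
  y = 3: RHS = 615 is not a perfect cube.
  y = -3: RHS = -627 is not a perfect cube.
Continuing the search up to |y| = 40 finds no solutions either.
No (x, y) in the scanned range satisfies the equation.

No integer solutions with |y| ≤ 40.


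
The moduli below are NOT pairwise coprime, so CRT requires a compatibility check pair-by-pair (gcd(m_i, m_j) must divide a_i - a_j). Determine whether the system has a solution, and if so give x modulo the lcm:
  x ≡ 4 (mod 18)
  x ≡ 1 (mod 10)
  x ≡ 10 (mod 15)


Moduli 18, 10, 15 are not pairwise coprime, so CRT works modulo lcm(m_i) when all pairwise compatibility conditions hold.
Pairwise compatibility: gcd(m_i, m_j) must divide a_i - a_j for every pair.
Merge one congruence at a time:
  Start: x ≡ 4 (mod 18).
  Combine with x ≡ 1 (mod 10): gcd(18, 10) = 2, and 1 - 4 = -3 is NOT divisible by 2.
    ⇒ system is inconsistent (no integer solution).

No solution (the system is inconsistent).


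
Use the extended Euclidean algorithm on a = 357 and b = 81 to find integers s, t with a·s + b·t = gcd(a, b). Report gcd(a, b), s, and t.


Euclidean algorithm on (357, 81) — divide until remainder is 0:
  357 = 4 · 81 + 33
  81 = 2 · 33 + 15
  33 = 2 · 15 + 3
  15 = 5 · 3 + 0
gcd(357, 81) = 3.
Track Bezout coefficients alongside the remainders: start with r₀ = 357 = a·1 + b·0 (s = 1, t = 0) and r₁ = 81 = a·0 + b·1 (s = 0, t = 1); each new remainder r_{k+1} = r_{k-1} − q_k·r_k inherits s_{k+1} = s_{k-1} − q_k·s_k, t_{k+1} = t_{k-1} − q_k·t_k, so r_k = a·s_k + b·t_k at every step:
  q = 4: r = 33, s = 1 − 4·0 = 1, t = 0 − 4·1 = -4  (check: 357·1 + 81·(-4) = 33)
  q = 2: r = 15, s = 0 − 2·1 = -2, t = 1 − 2·(-4) = 9  (check: 357·(-2) + 81·9 = 15)
  q = 2: r = 3, s = 1 − 2·(-2) = 5, t = -4 − 2·9 = -22  (check: 357·5 + 81·(-22) = 3)
The row with r = 3 (the gcd) gives the Bezout coefficients s = 5, t = -22.
Result: 357 · (5) + 81 · (-22) = 3.

gcd(357, 81) = 3; s = 5, t = -22 (check: 357·5 + 81·(-22) = 3).


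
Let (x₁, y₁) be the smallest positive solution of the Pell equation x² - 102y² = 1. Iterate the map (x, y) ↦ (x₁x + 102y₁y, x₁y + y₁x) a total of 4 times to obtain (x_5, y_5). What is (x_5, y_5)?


Step 1: Find the fundamental solution (x₁, y₁) of x² - 102y² = 1.
  Expand √102 as a continued fraction. a₀ = ⌊√102⌋ = 10; iterate m_{k+1} = d_k·a_k − m_k, d_{k+1} = (102 − m_{k+1}²)/d_k, a_{k+1} = ⌊(a₀ + m_{k+1})/d_{k+1}⌋ (starting m₀ = 0, d₀ = 1), with convergents p_k = a_k·p_{k-1} + p_{k-2}, q_k = a_k·q_{k-1} + q_{k-2} (p₋₁ = 1, q₋₁ = 0):
  k = 0: a₀ = 10; p₀/q₀ = 10/1; p₀² − 102·q₀² = 100 − 102 = -2.
  k = 1: m = 10, d = 2, a = ⌊(10 + 10)/2⌋ = 10; p/q = (10·10 + 1)/(10·1 + 0) = 101/10; p² − 102·q² = 10201 − 10200 = 1.
  The first convergent with p² − 102·q² = 1 gives the fundamental solution (x₁, y₁) = (101, 10).
Step 2: Apply the recurrence (x_{n+1}, y_{n+1}) = (x₁x_n + 102y₁y_n, x₁y_n + y₁x_n) repeatedly.
  From (x_1, y_1) = (101, 10): x_2 = 101·101 + 102·10·10 = 20401; y_2 = 101·10 + 10·101 = 2020.
  From (x_2, y_2) = (20401, 2020): x_3 = 101·20401 + 102·10·2020 = 4120901; y_3 = 101·2020 + 10·20401 = 408030.
  From (x_3, y_3) = (4120901, 408030): x_4 = 101·4120901 + 102·10·408030 = 832401601; y_4 = 101·408030 + 10·4120901 = 82420040.
  From (x_4, y_4) = (832401601, 82420040): x_5 = 101·832401601 + 102·10·82420040 = 168141002501; y_5 = 101·82420040 + 10·832401601 = 16648440050.
Step 3: Verify x_5² - 102·y_5² = 28271396722041288255001 - 28271396722041288255000 = 1 (should be 1). ✓

(x_1, y_1) = (101, 10); (x_5, y_5) = (168141002501, 16648440050).


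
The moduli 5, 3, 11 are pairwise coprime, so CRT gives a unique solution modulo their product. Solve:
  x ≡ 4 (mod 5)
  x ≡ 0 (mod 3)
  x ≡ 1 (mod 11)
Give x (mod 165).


Moduli 5, 3, 11 are pairwise coprime; by CRT there is a unique solution modulo M = 5 · 3 · 11 = 165.
Solve pairwise, accumulating the modulus:
  Start with x ≡ 4 (mod 5).
  Combine with x ≡ 0 (mod 3): since gcd(5, 3) = 1, we get a unique residue mod 15.
    Write x = 4 + 5·t and substitute into x ≡ 0 (mod 3): 5·t ≡ 0 − 4 = -4 (mod 3).
    Reduce coefficients mod 3: 2·t ≡ 2 (mod 3).
    The inverse of 2 mod 3 is 2 (since 2·2 = 4 = 1·3 + 1), so t ≡ 2·2 = 4 ≡ 1 (mod 3).
    Then x = 4 + 5·1 = 9, valid modulo lcm(5, 3) = 15: x ≡ 9 (mod 15).
  Combine with x ≡ 1 (mod 11): since gcd(15, 11) = 1, we get a unique residue mod 165.
    Write x = 9 + 15·t and substitute into x ≡ 1 (mod 11): 15·t ≡ 1 − 9 = -8 (mod 11).
    Reduce coefficients mod 11: 4·t ≡ 3 (mod 11).
    The inverse of 4 mod 11 is 3 (since 4·3 = 12 = 1·11 + 1), so t ≡ 3·3 = 9 ≡ 9 (mod 11).
    Then x = 9 + 15·9 = 144, valid modulo lcm(15, 11) = 165: x ≡ 144 (mod 165).
Verify: 144 mod 5 = 4 ✓, 144 mod 3 = 0 ✓, 144 mod 11 = 1 ✓.

x ≡ 144 (mod 165).


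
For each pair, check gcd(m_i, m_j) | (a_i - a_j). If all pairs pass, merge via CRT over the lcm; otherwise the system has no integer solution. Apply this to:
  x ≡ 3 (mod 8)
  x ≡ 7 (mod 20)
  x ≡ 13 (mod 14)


Moduli 8, 20, 14 are not pairwise coprime, so CRT works modulo lcm(m_i) when all pairwise compatibility conditions hold.
Pairwise compatibility: gcd(m_i, m_j) must divide a_i - a_j for every pair.
Merge one congruence at a time:
  Start: x ≡ 3 (mod 8).
  Combine with x ≡ 7 (mod 20): gcd(8, 20) = 4; 7 - 3 = 4, which IS divisible by 4, so compatible.
    Write x = 3 + 8·t and substitute into x ≡ 7 (mod 20): 8·t ≡ 7 − 3 = 4 (mod 20).
    Divide the congruence (and modulus) by g = 4: 2·t ≡ 1 (mod 5).
    The inverse of 2 mod 5 is 3 (since 2·3 = 6 = 1·5 + 1), so t ≡ 3·1 = 3 ≡ 3 (mod 5).
    Then x = 3 + 8·3 = 27, valid modulo lcm(8, 20) = 40: x ≡ 27 (mod 40).
  Combine with x ≡ 13 (mod 14): gcd(40, 14) = 2; 13 - 27 = -14, which IS divisible by 2, so compatible.
    Write x = 27 + 40·t and substitute into x ≡ 13 (mod 14): 40·t ≡ 13 − 27 = -14 (mod 14).
    Divide the congruence (and modulus) by g = 2: 20·t ≡ -7 (mod 7).
    Reduce coefficients mod 7: 6·t ≡ 0 (mod 7).
    The inverse of 6 mod 7 is 6 (since 6·6 = 36 = 5·7 + 1), so t ≡ 6·0 = 0 ≡ 0 (mod 7).
    Then x = 27 + 40·0 = 27, valid modulo lcm(40, 14) = 280: x ≡ 27 (mod 280).
Verify: 27 mod 8 = 3, 27 mod 20 = 7, 27 mod 14 = 13.

x ≡ 27 (mod 280).


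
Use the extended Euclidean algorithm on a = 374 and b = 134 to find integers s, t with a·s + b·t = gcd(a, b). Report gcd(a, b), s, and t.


Euclidean algorithm on (374, 134) — divide until remainder is 0:
  374 = 2 · 134 + 106
  134 = 1 · 106 + 28
  106 = 3 · 28 + 22
  28 = 1 · 22 + 6
  22 = 3 · 6 + 4
  6 = 1 · 4 + 2
  4 = 2 · 2 + 0
gcd(374, 134) = 2.
Track Bezout coefficients alongside the remainders: start with r₀ = 374 = a·1 + b·0 (s = 1, t = 0) and r₁ = 134 = a·0 + b·1 (s = 0, t = 1); each new remainder r_{k+1} = r_{k-1} − q_k·r_k inherits s_{k+1} = s_{k-1} − q_k·s_k, t_{k+1} = t_{k-1} − q_k·t_k, so r_k = a·s_k + b·t_k at every step:
  q = 2: r = 106, s = 1 − 2·0 = 1, t = 0 − 2·1 = -2  (check: 374·1 + 134·(-2) = 106)
  q = 1: r = 28, s = 0 − 1·1 = -1, t = 1 − 1·(-2) = 3  (check: 374·(-1) + 134·3 = 28)
  q = 3: r = 22, s = 1 − 3·(-1) = 4, t = -2 − 3·3 = -11  (check: 374·4 + 134·(-11) = 22)
  q = 1: r = 6, s = -1 − 1·4 = -5, t = 3 − 1·(-11) = 14  (check: 374·(-5) + 134·14 = 6)
  q = 3: r = 4, s = 4 − 3·(-5) = 19, t = -11 − 3·14 = -53  (check: 374·19 + 134·(-53) = 4)
  q = 1: r = 2, s = -5 − 1·19 = -24, t = 14 − 1·(-53) = 67  (check: 374·(-24) + 134·67 = 2)
The row with r = 2 (the gcd) gives the Bezout coefficients s = -24, t = 67.
Result: 374 · (-24) + 134 · (67) = 2.

gcd(374, 134) = 2; s = -24, t = 67 (check: 374·(-24) + 134·67 = 2).


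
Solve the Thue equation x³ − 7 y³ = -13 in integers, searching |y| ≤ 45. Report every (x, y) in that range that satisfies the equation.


The equation is x³ - 7y³ = -13. For fixed y, x³ = 7·y³ − 13, so a solution requires the RHS to be a perfect cube.
Strategy: iterate y from -45 to 45, compute RHS = 7·y³ − 13, and check whether it is a (positive or negative) perfect cube.
Check small values of y:
  y = 0: RHS = -13 is not a perfect cube.
  y = 1: RHS = -6 is not a perfect cube.
  y = -1: RHS = -20 is not a perfect cube.
  y = 2: RHS = 43 is not a perfect cube.
  y = -2: RHS = -69 is not a perfect cube.
  y = 3: RHS = 176 is not a perfect cube.
  y = -3: RHS = -202 is not a perfect cube.
Continuing the search up to |y| = 45 finds no solutions either.
No (x, y) in the scanned range satisfies the equation.

No integer solutions with |y| ≤ 45.


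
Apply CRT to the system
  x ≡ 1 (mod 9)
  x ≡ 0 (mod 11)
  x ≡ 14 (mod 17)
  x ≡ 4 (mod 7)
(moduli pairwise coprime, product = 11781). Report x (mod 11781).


Product of moduli M = 9 · 11 · 17 · 7 = 11781.
Merge one congruence at a time:
  Start: x ≡ 1 (mod 9).
  Combine with x ≡ 0 (mod 11); new modulus lcm = 99.
    Write x = 1 + 9·t and substitute into x ≡ 0 (mod 11): 9·t ≡ 0 − 1 = -1 (mod 11).
    Reduce coefficients mod 11: 9·t ≡ 10 (mod 11).
    The inverse of 9 mod 11 is 5 (since 9·5 = 45 = 4·11 + 1), so t ≡ 5·10 = 50 ≡ 6 (mod 11).
    Then x = 1 + 9·6 = 55, valid modulo lcm(9, 11) = 99: x ≡ 55 (mod 99).
  Combine with x ≡ 14 (mod 17); new modulus lcm = 1683.
    Write x = 55 + 99·t and substitute into x ≡ 14 (mod 17): 99·t ≡ 14 − 55 = -41 (mod 17).
    Reduce coefficients mod 17: 14·t ≡ 10 (mod 17).
    The inverse of 14 mod 17 is 11 (since 14·11 = 154 = 9·17 + 1), so t ≡ 11·10 = 110 ≡ 8 (mod 17).
    Then x = 55 + 99·8 = 847, valid modulo lcm(99, 17) = 1683: x ≡ 847 (mod 1683).
  Combine with x ≡ 4 (mod 7); new modulus lcm = 11781.
    Write x = 847 + 1683·t and substitute into x ≡ 4 (mod 7): 1683·t ≡ 4 − 847 = -843 (mod 7).
    Reduce coefficients mod 7: 3·t ≡ 4 (mod 7).
    The inverse of 3 mod 7 is 5 (since 3·5 = 15 = 2·7 + 1), so t ≡ 5·4 = 20 ≡ 6 (mod 7).
    Then x = 847 + 1683·6 = 10945, valid modulo lcm(1683, 7) = 11781: x ≡ 10945 (mod 11781).
Verify against each original: 10945 mod 9 = 1, 10945 mod 11 = 0, 10945 mod 17 = 14, 10945 mod 7 = 4.

x ≡ 10945 (mod 11781).


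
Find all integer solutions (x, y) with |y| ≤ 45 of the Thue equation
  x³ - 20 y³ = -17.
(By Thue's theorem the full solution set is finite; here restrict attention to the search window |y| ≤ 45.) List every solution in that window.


The equation is x³ - 20y³ = -17. For fixed y, x³ = 20·y³ − 17, so a solution requires the RHS to be a perfect cube.
Strategy: iterate y from -45 to 45, compute RHS = 20·y³ − 17, and check whether it is a (positive or negative) perfect cube.
Check small values of y:
  y = 0: RHS = -17 is not a perfect cube.
  y = 1: RHS = 3 is not a perfect cube.
  y = -1: RHS = -37 is not a perfect cube.
  y = 2: RHS = 143 is not a perfect cube.
  y = -2: RHS = -177 is not a perfect cube.
  y = 3: RHS = 523 is not a perfect cube.
  y = -3: RHS = -557 is not a perfect cube.
Continuing the search up to |y| = 45 finds no solutions either.
No (x, y) in the scanned range satisfies the equation.

No integer solutions with |y| ≤ 45.


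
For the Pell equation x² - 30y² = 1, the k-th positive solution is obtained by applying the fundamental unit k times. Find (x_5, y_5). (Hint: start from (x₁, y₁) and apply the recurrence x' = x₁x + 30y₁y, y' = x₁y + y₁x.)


Step 1: Find the fundamental solution (x₁, y₁) of x² - 30y² = 1.
  Expand √30 as a continued fraction. a₀ = ⌊√30⌋ = 5; iterate m_{k+1} = d_k·a_k − m_k, d_{k+1} = (30 − m_{k+1}²)/d_k, a_{k+1} = ⌊(a₀ + m_{k+1})/d_{k+1}⌋ (starting m₀ = 0, d₀ = 1), with convergents p_k = a_k·p_{k-1} + p_{k-2}, q_k = a_k·q_{k-1} + q_{k-2} (p₋₁ = 1, q₋₁ = 0):
  k = 0: a₀ = 5; p₀/q₀ = 5/1; p₀² − 30·q₀² = 25 − 30 = -5.
  k = 1: m = 5, d = 5, a = ⌊(5 + 5)/5⌋ = 2; p/q = (2·5 + 1)/(2·1 + 0) = 11/2; p² − 30·q² = 121 − 120 = 1.
  The first convergent with p² − 30·q² = 1 gives the fundamental solution (x₁, y₁) = (11, 2).
Step 2: Apply the recurrence (x_{n+1}, y_{n+1}) = (x₁x_n + 30y₁y_n, x₁y_n + y₁x_n) repeatedly.
  From (x_1, y_1) = (11, 2): x_2 = 11·11 + 30·2·2 = 241; y_2 = 11·2 + 2·11 = 44.
  From (x_2, y_2) = (241, 44): x_3 = 11·241 + 30·2·44 = 5291; y_3 = 11·44 + 2·241 = 966.
  From (x_3, y_3) = (5291, 966): x_4 = 11·5291 + 30·2·966 = 116161; y_4 = 11·966 + 2·5291 = 21208.
  From (x_4, y_4) = (116161, 21208): x_5 = 11·116161 + 30·2·21208 = 2550251; y_5 = 11·21208 + 2·116161 = 465610.
Step 3: Verify x_5² - 30·y_5² = 6503780163001 - 6503780163000 = 1 (should be 1). ✓

(x_1, y_1) = (11, 2); (x_5, y_5) = (2550251, 465610).


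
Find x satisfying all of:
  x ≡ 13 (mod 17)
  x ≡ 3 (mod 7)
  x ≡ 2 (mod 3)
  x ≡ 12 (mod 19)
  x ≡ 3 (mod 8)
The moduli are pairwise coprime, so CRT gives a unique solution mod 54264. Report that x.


Product of moduli M = 17 · 7 · 3 · 19 · 8 = 54264.
Merge one congruence at a time:
  Start: x ≡ 13 (mod 17).
  Combine with x ≡ 3 (mod 7); new modulus lcm = 119.
    Write x = 13 + 17·t and substitute into x ≡ 3 (mod 7): 17·t ≡ 3 − 13 = -10 (mod 7).
    Reduce coefficients mod 7: 3·t ≡ 4 (mod 7).
    The inverse of 3 mod 7 is 5 (since 3·5 = 15 = 2·7 + 1), so t ≡ 5·4 = 20 ≡ 6 (mod 7).
    Then x = 13 + 17·6 = 115, valid modulo lcm(17, 7) = 119: x ≡ 115 (mod 119).
  Combine with x ≡ 2 (mod 3); new modulus lcm = 357.
    Write x = 115 + 119·t and substitute into x ≡ 2 (mod 3): 119·t ≡ 2 − 115 = -113 (mod 3).
    Reduce coefficients mod 3: 2·t ≡ 1 (mod 3).
    The inverse of 2 mod 3 is 2 (since 2·2 = 4 = 1·3 + 1), so t ≡ 2·1 = 2 ≡ 2 (mod 3).
    Then x = 115 + 119·2 = 353, valid modulo lcm(119, 3) = 357: x ≡ 353 (mod 357).
  Combine with x ≡ 12 (mod 19); new modulus lcm = 6783.
    Write x = 353 + 357·t and substitute into x ≡ 12 (mod 19): 357·t ≡ 12 − 353 = -341 (mod 19).
    Reduce coefficients mod 19: 15·t ≡ 1 (mod 19).
    The inverse of 15 mod 19 is 14 (since 15·14 = 210 = 11·19 + 1), so t ≡ 14·1 = 14 ≡ 14 (mod 19).
    Then x = 353 + 357·14 = 5351, valid modulo lcm(357, 19) = 6783: x ≡ 5351 (mod 6783).
  Combine with x ≡ 3 (mod 8); new modulus lcm = 54264.
    Write x = 5351 + 6783·t and substitute into x ≡ 3 (mod 8): 6783·t ≡ 3 − 5351 = -5348 (mod 8).
    Reduce coefficients mod 8: 7·t ≡ 4 (mod 8).
    The inverse of 7 mod 8 is 7 (since 7·7 = 49 = 6·8 + 1), so t ≡ 7·4 = 28 ≡ 4 (mod 8).
    Then x = 5351 + 6783·4 = 32483, valid modulo lcm(6783, 8) = 54264: x ≡ 32483 (mod 54264).
Verify against each original: 32483 mod 17 = 13, 32483 mod 7 = 3, 32483 mod 3 = 2, 32483 mod 19 = 12, 32483 mod 8 = 3.

x ≡ 32483 (mod 54264).
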